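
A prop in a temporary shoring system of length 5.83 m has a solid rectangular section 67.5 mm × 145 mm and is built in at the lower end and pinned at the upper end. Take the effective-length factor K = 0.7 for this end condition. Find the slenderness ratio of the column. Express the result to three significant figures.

For a rectangle r_min = b/√12 = 67.5/√12 = 19.49 mm
L_e = K·L = 0.7 × 5.83 m = 4.081 m = 4081.0 mm
λ = L_e / r_min = 4081.0 / 19.49 = 209

λ ≈ 209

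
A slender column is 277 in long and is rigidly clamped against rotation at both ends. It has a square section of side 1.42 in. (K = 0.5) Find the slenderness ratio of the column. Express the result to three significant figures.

For a square r = a/√12 = 1.42/√12 = 0.4099 in
L_e = K·L = 0.5 × 277 = 138.5 in
λ = L_e / r_min = 138.50 / 0.4099 = 338

λ ≈ 338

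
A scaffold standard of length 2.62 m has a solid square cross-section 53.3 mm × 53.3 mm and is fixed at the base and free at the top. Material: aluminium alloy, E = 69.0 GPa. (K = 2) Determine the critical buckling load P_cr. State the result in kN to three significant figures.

I = a⁴/12 = 53.3⁴/12 = 6.726×10^5 mm⁴
I = 6.726×10^5 mm⁴ = 6.726×10^-7 m⁴
Effective length L_e = K·L = 2 × 2.62 = 5.240 m
P_cr = π²EI / L_e² = π² × 69.0×10⁹ × 6.726×10^-7 / 5.240² = 1.668×10^4 N

P_cr ≈ 16.7 kN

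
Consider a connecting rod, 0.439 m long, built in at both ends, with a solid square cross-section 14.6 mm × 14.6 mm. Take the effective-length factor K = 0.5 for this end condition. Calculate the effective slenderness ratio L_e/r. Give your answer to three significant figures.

λ ≈ 52.1

For a square r = a/√12 = 14.6/√12 = 4.215 mm
L_e = K·L = 0.5 × 0.439 m = 0.2195 m = 219.50 mm
λ = L_e / r_min = 219.50 / 4.215 = 52.1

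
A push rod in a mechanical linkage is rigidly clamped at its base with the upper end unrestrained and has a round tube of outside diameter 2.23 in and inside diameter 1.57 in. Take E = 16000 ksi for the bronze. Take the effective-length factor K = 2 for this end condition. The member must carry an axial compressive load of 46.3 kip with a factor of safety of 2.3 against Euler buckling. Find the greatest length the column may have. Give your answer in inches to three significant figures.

d_o = 2.23 in, d_i = 1.57 in
I = π(d_o⁴ − d_i⁴)/64 = π(2.23⁴ − 1.570⁴)/64 = 0.9157 in⁴
Required critical load P_cr = n·P = 2.3 × 46.3 = 106.5 kip = 1.065×10^5 lb
From P_cr = π²EI/(K·L)²:  L = (1/K)·√(π²EI/P_cr) = (1/2)·√(π²×1.60×10^7×0.9157/1.065×10^5)
L = 18.4 in

L_max ≈ 18.4 in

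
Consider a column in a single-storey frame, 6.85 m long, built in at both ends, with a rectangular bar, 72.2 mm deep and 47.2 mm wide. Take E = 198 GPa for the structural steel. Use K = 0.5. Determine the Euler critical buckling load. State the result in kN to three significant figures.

Buckling occurs about the weak axis: I_min = h·b³/12 with b = 47.2 mm (the shorter side).
I_min = 72.2×47.2³/12 = 6.327×10^5 mm⁴
I = 6.327×10^5 mm⁴ = 6.327×10^-7 m⁴
Effective length L_e = K·L = 0.5 × 6.85 = 3.425 m
P_cr = π²EI / L_e² = π² × 198×10⁹ × 6.327×10^-7 / 3.425² = 1.054×10^5 N

P_cr ≈ 105 kN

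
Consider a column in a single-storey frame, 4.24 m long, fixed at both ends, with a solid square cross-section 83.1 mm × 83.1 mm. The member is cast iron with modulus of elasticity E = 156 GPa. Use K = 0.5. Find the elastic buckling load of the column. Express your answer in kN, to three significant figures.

I = a⁴/12 = 83.1⁴/12 = 3.974×10^6 mm⁴
I = 3.974×10^6 mm⁴ = 3.974×10^-6 m⁴
Effective length L_e = K·L = 0.5 × 4.24 = 2.120 m
P_cr = π²EI / L_e² = π² × 156×10⁹ × 3.974×10^-6 / 2.120² = 1.361×10^6 N

P_cr ≈ 1360 kN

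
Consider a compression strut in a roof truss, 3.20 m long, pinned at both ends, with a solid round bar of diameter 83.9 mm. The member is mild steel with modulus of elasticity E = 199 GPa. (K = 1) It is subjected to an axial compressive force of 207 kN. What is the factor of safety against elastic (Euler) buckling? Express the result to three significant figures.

n ≈ 2.25

I = πd⁴/64 = π×83.9⁴/64 = 2.432×10^6 mm⁴
I = 2.432×10^6 mm⁴ = 2.432×10^-6 m⁴
Effective length L_e = K·L = 1 × 3.20 = 3.200 m
P_cr = π²EI / L_e² = π² × 199×10⁹ × 2.432×10^-6 / 3.200² = 4.665×10^5 N
Factor of safety n = P_cr / P = 466.52 / 207 = 2.25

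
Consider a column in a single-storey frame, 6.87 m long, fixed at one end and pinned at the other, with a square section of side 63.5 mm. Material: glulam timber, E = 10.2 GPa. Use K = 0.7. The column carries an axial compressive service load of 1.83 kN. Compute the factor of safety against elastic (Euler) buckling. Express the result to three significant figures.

n ≈ 3.22

I = a⁴/12 = 63.5⁴/12 = 1.355×10^6 mm⁴
I = 1.355×10^6 mm⁴ = 1.355×10^-6 m⁴
Effective length L_e = K·L = 0.7 × 6.87 = 4.809 m
P_cr = π²EI / L_e² = π² × 10.2×10⁹ × 1.355×10^-6 / 4.809² = 5.898×10^3 N
Factor of safety n = P_cr / P = 5.8980 / 1.83 = 3.22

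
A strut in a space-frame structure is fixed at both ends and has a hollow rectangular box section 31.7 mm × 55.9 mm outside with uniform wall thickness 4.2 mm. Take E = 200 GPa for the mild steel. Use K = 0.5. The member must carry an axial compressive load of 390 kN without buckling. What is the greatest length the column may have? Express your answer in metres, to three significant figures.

L_max ≈ 1.41 m

Inner dimensions: h_i = 55.9 − 2×4.2 = 47.50 mm, b_i = 31.7 − 2×4.2 = 23.30 mm
Weak-axis I_min = (h_o·b_o³ − h_i·b_i³)/12 with b_o = 31.7, b_i = 23.30 mm (shorter outer/inner sides).
I_min = (55.9×31.7³ − 47.50×23.30³)/12 = 9.832×10^4 mm⁴
I = 9.832×10^-8 m⁴
At the buckling limit P_cr = P = 3.900×10^5 N
From P_cr = π²EI/(K·L)²:  L = (1/K)·√(π²EI/P_cr) = (1/0.5)·√(π²×2.00×10^11×9.832×10^-8/3.900×10^5)
L = 1.41 m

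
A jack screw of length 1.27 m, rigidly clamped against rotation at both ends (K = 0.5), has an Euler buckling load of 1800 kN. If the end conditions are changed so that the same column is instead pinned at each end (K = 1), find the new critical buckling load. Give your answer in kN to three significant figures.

P_cr ≈ 450 kN

P_cr ∝ 1/K², so P_cr,new = P_cr,old × (K_old/K_new)² = 1800 × (0.5/1)²
= 1800 × 0.2500 = 450 kN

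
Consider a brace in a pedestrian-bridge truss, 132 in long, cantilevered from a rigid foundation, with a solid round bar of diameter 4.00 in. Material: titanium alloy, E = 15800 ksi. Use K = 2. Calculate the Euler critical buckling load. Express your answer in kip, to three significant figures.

I = πd⁴/64 = π×4.00⁴/64 = 12.57 in⁴
Effective length L_e = K·L = 2 × 132 = 264.0 in
P_cr = π²EI / L_e² = π² × 15800×10³ × 12.57 / 264.0² = 2.812×10^4 lb

P_cr ≈ 28.1 kip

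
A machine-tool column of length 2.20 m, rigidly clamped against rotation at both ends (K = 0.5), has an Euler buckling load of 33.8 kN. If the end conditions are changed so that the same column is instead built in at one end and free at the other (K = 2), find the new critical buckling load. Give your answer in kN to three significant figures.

P_cr ∝ 1/K², so P_cr,new = P_cr,old × (K_old/K_new)² = 33.8 × (0.5/2)²
= 33.8 × 0.06250 = 2.11 kN

P_cr ≈ 2.11 kN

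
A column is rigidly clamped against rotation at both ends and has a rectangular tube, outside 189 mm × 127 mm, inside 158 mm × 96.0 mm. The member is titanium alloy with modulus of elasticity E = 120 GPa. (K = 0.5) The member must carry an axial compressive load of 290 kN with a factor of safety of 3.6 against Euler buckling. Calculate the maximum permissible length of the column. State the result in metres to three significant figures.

L_max ≈ 9.67 m

Weak-axis I_min = (h_o·b_o³ − h_i·b_i³)/12 with b_o = 127, b_i = 96.00 mm (shorter outer/inner sides).
I_min = (189×127³ − 158.0×96.00³)/12 = 2.061×10^7 mm⁴
I = 2.061×10^-5 m⁴
Required critical load P_cr = n·P = 3.6 × 290 = 1044 kN = 1.044×10^6 N
From P_cr = π²EI/(K·L)²:  L = (1/K)·√(π²EI/P_cr) = (1/0.5)·√(π²×1.20×10^11×2.061×10^-5/1.044×10^6)
L = 9.67 m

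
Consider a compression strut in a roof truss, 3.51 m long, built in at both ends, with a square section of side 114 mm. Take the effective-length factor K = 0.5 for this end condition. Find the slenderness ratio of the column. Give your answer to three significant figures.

For a square r = a/√12 = 114/√12 = 32.91 mm
L_e = K·L = 0.5 × 3.51 m = 1.755 m = 1755.0 mm
λ = L_e / r_min = 1755.0 / 32.91 = 53.3

λ ≈ 53.3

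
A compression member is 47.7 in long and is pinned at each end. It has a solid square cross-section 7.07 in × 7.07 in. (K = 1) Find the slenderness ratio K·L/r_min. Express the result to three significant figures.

I = a⁴/12 = 7.07⁴/12 = 208.2 in⁴
A = 49.98 in²;  r_min = √(I/A) = √(208.2/49.98) = 2.041 in
L_e = K·L = 1 × 47.7 = 47.70 in
λ = L_e / r_min = 47.700 / 2.041 = 23.4

λ ≈ 23.4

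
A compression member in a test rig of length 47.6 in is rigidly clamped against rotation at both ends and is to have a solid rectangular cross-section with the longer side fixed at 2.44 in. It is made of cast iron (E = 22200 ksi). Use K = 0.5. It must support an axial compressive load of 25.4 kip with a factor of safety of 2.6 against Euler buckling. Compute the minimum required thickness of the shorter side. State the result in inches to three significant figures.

b ≈ 0.943 in

Required P_cr = n·P = 2.6 × 25.4 = 66.04 kip
L_e = K·L = 0.5 × 47.6 = 23.80 in
Required I = P_cr·L_e²/(π²E) = 6.604×10^4 × 23.80² / (π² × 2.22×10^7) = 0.1707 in⁴
Rectangle, weak axis: I_min = h·b³/12 with h = 2.44 in fixed  ⇒  b = (12I/h)^(1/3) = 0.943 in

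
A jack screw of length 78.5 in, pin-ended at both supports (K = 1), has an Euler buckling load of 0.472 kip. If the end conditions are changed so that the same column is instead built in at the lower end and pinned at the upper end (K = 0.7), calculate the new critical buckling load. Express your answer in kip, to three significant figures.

P_cr ∝ 1/K², so P_cr,new = P_cr,old × (K_old/K_new)² = 0.472 × (1/0.7)²
= 0.472 × 2.041 = 0.963 kip

P_cr ≈ 0.963 kip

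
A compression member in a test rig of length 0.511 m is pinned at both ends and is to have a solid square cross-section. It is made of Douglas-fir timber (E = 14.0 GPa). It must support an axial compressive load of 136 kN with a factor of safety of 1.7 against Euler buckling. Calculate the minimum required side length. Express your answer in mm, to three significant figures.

a ≈ 47.9 mm

Required P_cr = n·P = 1.7 × 136 = 231.2 kN
L_e = K·L = 1 × 0.511 = 0.5110 m
Required I = P_cr·L_e²/(π²E) = 2.312×10^5 × 0.5110² / (π² × 1.40×10^10) = 4.369×10^-7 m⁴
I_req = 4.369×10^5 mm⁴
Solid square: I = a⁴/12  ⇒  a = (12I)^(1/4) = (12×4.369×10^5)^(1/4) = 47.9 mm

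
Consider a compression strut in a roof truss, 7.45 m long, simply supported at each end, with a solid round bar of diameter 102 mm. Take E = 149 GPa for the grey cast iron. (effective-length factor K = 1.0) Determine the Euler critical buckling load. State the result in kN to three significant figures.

P_cr ≈ 141 kN

I = πd⁴/64 = π×102⁴/64 = 5.313×10^6 mm⁴
I = 5.313×10^6 mm⁴ = 5.313×10^-6 m⁴
Effective length L_e = K·L = 1 × 7.45 = 7.450 m
P_cr = π²EI / L_e² = π² × 149×10⁹ × 5.313×10^-6 / 7.450² = 1.408×10^5 N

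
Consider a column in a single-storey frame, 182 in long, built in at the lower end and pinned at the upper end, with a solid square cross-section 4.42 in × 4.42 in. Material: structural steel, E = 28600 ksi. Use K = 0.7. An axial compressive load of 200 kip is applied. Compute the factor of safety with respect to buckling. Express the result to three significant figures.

I = a⁴/12 = 4.42⁴/12 = 31.81 in⁴
Effective length L_e = K·L = 0.7 × 182 = 127.4 in
P_cr = π²EI / L_e² = π² × 28600×10³ × 31.81 / 127.4² = 5.531×10^5 lb
Factor of safety n = P_cr / P = 553.14 / 200 = 2.77

n ≈ 2.77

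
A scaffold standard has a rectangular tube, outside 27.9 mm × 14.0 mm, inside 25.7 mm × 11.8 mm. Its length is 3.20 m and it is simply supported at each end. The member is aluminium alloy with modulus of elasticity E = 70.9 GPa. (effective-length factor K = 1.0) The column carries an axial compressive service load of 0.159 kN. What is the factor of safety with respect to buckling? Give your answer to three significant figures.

n ≈ 1.23

Weak-axis I_min = (h_o·b_o³ − h_i·b_i³)/12 with b_o = 14.0, b_i = 11.80 mm (shorter outer/inner sides).
I_min = (27.9×14.0³ − 25.70×11.80³)/12 = 2.861×10^3 mm⁴
I = 2.861×10^3 mm⁴ = 2.861×10^-9 m⁴
Effective length L_e = K·L = 1 × 3.20 = 3.200 m
P_cr = π²EI / L_e² = π² × 70.9×10⁹ × 2.861×10^-9 / 3.200² = 195.5 N
Factor of safety n = P_cr / P = 0.19551 / 0.159 = 1.23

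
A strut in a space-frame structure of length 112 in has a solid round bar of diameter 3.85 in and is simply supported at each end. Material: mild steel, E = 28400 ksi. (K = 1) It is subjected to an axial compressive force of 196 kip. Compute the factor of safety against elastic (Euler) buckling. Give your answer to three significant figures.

n ≈ 1.23

I = πd⁴/64 = π×3.85⁴/64 = 10.78 in⁴
Effective length L_e = K·L = 1 × 112 = 112.0 in
P_cr = π²EI / L_e² = π² × 28400×10³ × 10.78 / 112.0² = 2.410×10^5 lb
Factor of safety n = P_cr / P = 240.99 / 196 = 1.23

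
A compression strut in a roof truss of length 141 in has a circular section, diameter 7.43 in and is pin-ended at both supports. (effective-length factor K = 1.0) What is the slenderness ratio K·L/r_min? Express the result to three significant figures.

For a solid circle r = d/4 = 7.43/4 = 1.858 in
L_e = K·L = 1 × 141 = 141.0 in
λ = L_e / r_min = 141.00 / 1.858 = 75.9

λ ≈ 75.9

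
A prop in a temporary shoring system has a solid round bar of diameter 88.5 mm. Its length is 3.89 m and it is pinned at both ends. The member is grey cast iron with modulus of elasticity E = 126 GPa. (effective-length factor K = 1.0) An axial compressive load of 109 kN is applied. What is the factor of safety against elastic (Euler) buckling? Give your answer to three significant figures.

I = πd⁴/64 = π×88.5⁴/64 = 3.011×10^6 mm⁴
I = 3.011×10^6 mm⁴ = 3.011×10^-6 m⁴
Effective length L_e = K·L = 1 × 3.89 = 3.890 m
P_cr = π²EI / L_e² = π² × 126×10⁹ × 3.011×10^-6 / 3.890² = 2.475×10^5 N
Factor of safety n = P_cr / P = 247.47 / 109 = 2.27

n ≈ 2.27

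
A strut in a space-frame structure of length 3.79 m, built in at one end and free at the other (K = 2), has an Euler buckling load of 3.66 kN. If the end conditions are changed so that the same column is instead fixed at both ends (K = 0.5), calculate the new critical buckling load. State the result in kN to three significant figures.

P_cr ≈ 58.6 kN

P_cr ∝ 1/K², so P_cr,new = P_cr,old × (K_old/K_new)² = 3.66 × (2/0.5)²
= 3.66 × 16.00 = 58.6 kN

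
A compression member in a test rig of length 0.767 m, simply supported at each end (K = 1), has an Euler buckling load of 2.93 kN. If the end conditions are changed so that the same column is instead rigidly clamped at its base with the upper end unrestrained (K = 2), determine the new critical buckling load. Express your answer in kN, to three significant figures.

P_cr ≈ 0.732 kN

P_cr ∝ 1/K², so P_cr,new = P_cr,old × (K_old/K_new)² = 2.93 × (1/2)²
= 2.93 × 0.2500 = 0.732 kN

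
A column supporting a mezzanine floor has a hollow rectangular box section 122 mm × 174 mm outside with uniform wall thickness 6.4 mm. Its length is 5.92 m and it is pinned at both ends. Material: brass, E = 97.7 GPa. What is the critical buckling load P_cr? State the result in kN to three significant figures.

P_cr ≈ 243 kN

Inner dimensions: h_i = 174 − 2×6.4 = 161.2 mm, b_i = 122 − 2×6.4 = 109.2 mm
Weak-axis I_min = (h_o·b_o³ − h_i·b_i³)/12 with b_o = 122, b_i = 109.2 mm (shorter outer/inner sides).
I_min = (174×122³ − 161.2×109.2³)/12 = 8.837×10^6 mm⁴
I = 8.837×10^6 mm⁴ = 8.837×10^-6 m⁴
Effective length L_e = K·L = 1 × 5.92 = 5.920 m
P_cr = π²EI / L_e² = π² × 97.7×10⁹ × 8.837×10^-6 / 5.920² = 2.431×10^5 N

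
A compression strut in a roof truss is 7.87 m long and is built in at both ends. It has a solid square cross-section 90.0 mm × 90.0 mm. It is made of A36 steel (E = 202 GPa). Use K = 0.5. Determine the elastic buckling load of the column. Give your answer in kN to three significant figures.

I = a⁴/12 = 90.0⁴/12 = 5.468×10^6 mm⁴
I = 5.468×10^6 mm⁴ = 5.468×10^-6 m⁴
Effective length L_e = K·L = 0.5 × 7.87 = 3.935 m
P_cr = π²EI / L_e² = π² × 202×10⁹ × 5.468×10^-6 / 3.935² = 7.040×10^5 N

P_cr ≈ 704 kN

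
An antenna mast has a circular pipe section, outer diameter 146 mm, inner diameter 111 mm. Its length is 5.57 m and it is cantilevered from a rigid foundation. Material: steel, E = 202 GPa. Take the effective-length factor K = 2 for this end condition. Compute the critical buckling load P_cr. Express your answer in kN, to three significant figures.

P_cr ≈ 239 kN

d_o = 146 mm, d_i = 111 mm
I = π(d_o⁴ − d_i⁴)/64 = π(146⁴ − 111.0⁴)/64 = 1.485×10^7 mm⁴
I = 1.485×10^7 mm⁴ = 1.485×10^-5 m⁴
Effective length L_e = K·L = 2 × 5.57 = 11.14 m
P_cr = π²EI / L_e² = π² × 202×10⁹ × 1.485×10^-5 / 11.14² = 2.386×10^5 N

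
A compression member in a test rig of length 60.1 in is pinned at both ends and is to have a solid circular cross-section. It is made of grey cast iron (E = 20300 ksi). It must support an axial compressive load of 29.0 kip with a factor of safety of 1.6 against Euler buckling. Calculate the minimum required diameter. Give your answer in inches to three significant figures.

Required P_cr = n·P = 1.6 × 29.0 = 46.40 kip
L_e = K·L = 1 × 60.1 = 60.10 in
Required I = P_cr·L_e²/(π²E) = 4.640×10^4 × 60.10² / (π² × 2.03×10^7) = 0.8365 in⁴
Solid circle: I = πd⁴/64  ⇒  d = (64I/π)^(1/4) = (64×0.8365/π)^(1/4) = 2.03 in

d ≈ 2.03 in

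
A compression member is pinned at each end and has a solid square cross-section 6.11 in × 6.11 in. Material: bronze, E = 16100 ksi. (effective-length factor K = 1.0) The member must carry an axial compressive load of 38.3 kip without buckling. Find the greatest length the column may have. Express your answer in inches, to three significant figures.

L_max ≈ 694 in

I = a⁴/12 = 6.11⁴/12 = 116.1 in⁴
At the buckling limit P_cr = P = 3.830×10^4 lb
From P_cr = π²EI/(K·L)²:  L = (1/K)·√(π²EI/P_cr) = (1/1)·√(π²×1.61×10^7×116.1/3.830×10^4)
L = 694 in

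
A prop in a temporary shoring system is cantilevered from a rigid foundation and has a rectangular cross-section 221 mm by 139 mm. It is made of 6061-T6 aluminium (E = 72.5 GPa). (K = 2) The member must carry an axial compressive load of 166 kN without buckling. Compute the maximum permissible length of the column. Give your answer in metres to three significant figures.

Buckling occurs about the weak axis: I_min = h·b³/12 with b = 139 mm (the shorter side).
I_min = 221×139³/12 = 4.946×10^7 mm⁴
I = 4.946×10^-5 m⁴
At the buckling limit P_cr = P = 1.660×10^5 N
From P_cr = π²EI/(K·L)²:  L = (1/K)·√(π²EI/P_cr) = (1/2)·√(π²×7.25×10^10×4.946×10^-5/1.660×10^5)
L = 7.30 m

L_max ≈ 7.30 m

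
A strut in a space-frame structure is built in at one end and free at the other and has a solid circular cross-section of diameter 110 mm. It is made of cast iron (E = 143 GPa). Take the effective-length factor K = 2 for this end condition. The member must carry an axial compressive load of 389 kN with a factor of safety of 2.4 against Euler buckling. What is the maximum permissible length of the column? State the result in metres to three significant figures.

I = πd⁴/64 = π×110⁴/64 = 7.187×10^6 mm⁴
I = 7.187×10^-6 m⁴
Required critical load P_cr = n·P = 2.4 × 389 = 933.6 kN = 9.336×10^5 N
From P_cr = π²EI/(K·L)²:  L = (1/K)·√(π²EI/P_cr) = (1/2)·√(π²×1.43×10^11×7.187×10^-6/9.336×10^5)
L = 1.65 m

L_max ≈ 1.65 m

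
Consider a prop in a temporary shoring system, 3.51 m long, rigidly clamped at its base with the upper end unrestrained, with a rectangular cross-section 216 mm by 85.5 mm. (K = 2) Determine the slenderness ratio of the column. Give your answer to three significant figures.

For a rectangle r_min = b/√12 = 85.5/√12 = 24.68 mm
L_e = K·L = 2 × 3.51 m = 7.020 m = 7020.0 mm
λ = L_e / r_min = 7020.0 / 24.68 = 284

λ ≈ 284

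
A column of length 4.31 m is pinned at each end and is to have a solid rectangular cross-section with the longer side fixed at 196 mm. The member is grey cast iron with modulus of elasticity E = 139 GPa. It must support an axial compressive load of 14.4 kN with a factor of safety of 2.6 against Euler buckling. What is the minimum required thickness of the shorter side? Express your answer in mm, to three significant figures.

b ≈ 31.4 mm

Required P_cr = n·P = 2.6 × 14.4 = 37.44 kN
L_e = K·L = 1 × 4.31 = 4.310 m
Required I = P_cr·L_e²/(π²E) = 3.744×10^4 × 4.310² / (π² × 1.39×10^11) = 5.070×10^-7 m⁴
I_req = 5.070×10^5 mm⁴
Rectangle, weak axis: I_min = h·b³/12 with h = 196 mm fixed  ⇒  b = (12I/h)^(1/3) = 31.4 mm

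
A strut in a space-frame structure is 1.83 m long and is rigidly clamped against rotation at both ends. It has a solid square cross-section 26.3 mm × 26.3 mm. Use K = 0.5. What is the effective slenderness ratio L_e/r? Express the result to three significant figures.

λ ≈ 121

I = a⁴/12 = 26.3⁴/12 = 3.987×10^4 mm⁴
A = 691.7 mm²;  r_min = √(I/A) = √(3.987×10^4/691.7) = 7.592 mm
L_e = K·L = 0.5 × 1.83 m = 0.9150 m = 915.00 mm
λ = L_e / r_min = 915.00 / 7.592 = 121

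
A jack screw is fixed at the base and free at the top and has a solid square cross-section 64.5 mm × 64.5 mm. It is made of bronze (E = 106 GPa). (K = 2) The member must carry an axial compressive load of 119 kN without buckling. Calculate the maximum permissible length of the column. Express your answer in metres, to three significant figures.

I = a⁴/12 = 64.5⁴/12 = 1.442×10^6 mm⁴
I = 1.442×10^-6 m⁴
At the buckling limit P_cr = P = 1.190×10^5 N
From P_cr = π²EI/(K·L)²:  L = (1/K)·√(π²EI/P_cr) = (1/2)·√(π²×1.06×10^11×1.442×10^-6/1.190×10^5)
L = 1.78 m

L_max ≈ 1.78 m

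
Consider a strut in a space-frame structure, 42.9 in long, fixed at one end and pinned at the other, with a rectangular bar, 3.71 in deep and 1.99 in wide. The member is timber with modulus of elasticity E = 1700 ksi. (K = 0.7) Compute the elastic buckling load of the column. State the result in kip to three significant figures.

P_cr ≈ 45.3 kip

Buckling occurs about the weak axis: I_min = h·b³/12 with b = 1.99 in (the shorter side).
I_min = 3.71×1.99³/12 = 2.436 in⁴
Effective length L_e = K·L = 0.7 × 42.9 = 30.03 in
P_cr = π²EI / L_e² = π² × 1700×10³ × 2.436 / 30.03² = 4.533×10^4 lb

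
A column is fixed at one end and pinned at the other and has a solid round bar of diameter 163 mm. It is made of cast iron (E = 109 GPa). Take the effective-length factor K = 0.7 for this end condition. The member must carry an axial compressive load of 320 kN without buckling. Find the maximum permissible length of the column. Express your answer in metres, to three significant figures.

L_max ≈ 15.4 m

I = πd⁴/64 = π×163⁴/64 = 3.465×10^7 mm⁴
I = 3.465×10^-5 m⁴
At the buckling limit P_cr = P = 3.200×10^5 N
From P_cr = π²EI/(K·L)²:  L = (1/K)·√(π²EI/P_cr) = (1/0.7)·√(π²×1.09×10^11×3.465×10^-5/3.200×10^5)
L = 15.4 m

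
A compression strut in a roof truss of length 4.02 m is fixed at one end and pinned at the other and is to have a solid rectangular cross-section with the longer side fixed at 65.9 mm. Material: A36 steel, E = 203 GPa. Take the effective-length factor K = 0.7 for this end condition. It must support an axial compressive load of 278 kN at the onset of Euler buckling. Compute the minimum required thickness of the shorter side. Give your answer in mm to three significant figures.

L_e = K·L = 0.7 × 4.02 = 2.814 m
Required I = P_cr·L_e²/(π²E) = 2.780×10^5 × 2.814² / (π² × 2.03×10^11) = 1.099×10^-6 m⁴
I_req = 1.099×10^6 mm⁴
Rectangle, weak axis: I_min = h·b³/12 with h = 65.9 mm fixed  ⇒  b = (12I/h)^(1/3) = 58.5 mm

b ≈ 58.5 mm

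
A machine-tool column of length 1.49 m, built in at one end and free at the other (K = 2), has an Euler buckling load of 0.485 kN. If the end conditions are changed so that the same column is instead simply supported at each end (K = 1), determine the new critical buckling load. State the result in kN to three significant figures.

P_cr ∝ 1/K², so P_cr,new = P_cr,old × (K_old/K_new)² = 0.485 × (2/1)²
= 0.485 × 4.000 = 1.94 kN

P_cr ≈ 1.94 kN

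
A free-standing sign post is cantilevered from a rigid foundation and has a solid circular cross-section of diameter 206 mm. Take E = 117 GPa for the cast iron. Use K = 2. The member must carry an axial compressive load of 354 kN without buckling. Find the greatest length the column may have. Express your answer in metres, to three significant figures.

I = πd⁴/64 = π×206⁴/64 = 8.840×10^7 mm⁴
I = 8.840×10^-5 m⁴
At the buckling limit P_cr = P = 3.540×10^5 N
From P_cr = π²EI/(K·L)²:  L = (1/K)·√(π²EI/P_cr) = (1/2)·√(π²×1.17×10^11×8.840×10^-5/3.540×10^5)
L = 8.49 m

L_max ≈ 8.49 m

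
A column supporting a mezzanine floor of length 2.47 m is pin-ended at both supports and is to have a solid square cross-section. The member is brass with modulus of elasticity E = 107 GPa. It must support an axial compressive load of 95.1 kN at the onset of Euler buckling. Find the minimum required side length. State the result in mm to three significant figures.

a ≈ 50.7 mm

L_e = K·L = 1 × 2.47 = 2.470 m
Required I = P_cr·L_e²/(π²E) = 9.510×10^4 × 2.470² / (π² × 1.07×10^11) = 5.494×10^-7 m⁴
I_req = 5.494×10^5 mm⁴
Solid square: I = a⁴/12  ⇒  a = (12I)^(1/4) = (12×5.494×10^5)^(1/4) = 50.7 mm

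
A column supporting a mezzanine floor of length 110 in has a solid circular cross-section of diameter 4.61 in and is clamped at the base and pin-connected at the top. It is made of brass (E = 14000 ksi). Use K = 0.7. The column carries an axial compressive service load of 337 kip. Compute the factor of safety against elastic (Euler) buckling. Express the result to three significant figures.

n ≈ 1.53

I = πd⁴/64 = π×4.61⁴/64 = 22.17 in⁴
Effective length L_e = K·L = 0.7 × 110 = 77.00 in
P_cr = π²EI / L_e² = π² × 14000×10³ × 22.17 / 77.00² = 5.167×10^5 lb
Factor of safety n = P_cr / P = 516.68 / 337 = 1.53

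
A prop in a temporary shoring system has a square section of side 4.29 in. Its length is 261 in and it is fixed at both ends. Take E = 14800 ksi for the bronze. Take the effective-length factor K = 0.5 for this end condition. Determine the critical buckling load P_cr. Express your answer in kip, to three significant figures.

P_cr ≈ 242 kip

I = a⁴/12 = 4.29⁴/12 = 28.23 in⁴
Effective length L_e = K·L = 0.5 × 261 = 130.5 in
P_cr = π²EI / L_e² = π² × 14800×10³ × 28.23 / 130.5² = 2.421×10^5 lb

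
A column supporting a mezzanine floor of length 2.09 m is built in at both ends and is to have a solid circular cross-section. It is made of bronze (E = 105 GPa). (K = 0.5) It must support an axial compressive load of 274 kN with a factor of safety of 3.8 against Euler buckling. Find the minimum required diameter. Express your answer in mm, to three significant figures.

Required P_cr = n·P = 3.8 × 274 = 1041 kN
L_e = K·L = 0.5 × 2.09 = 1.045 m
Required I = P_cr·L_e²/(π²E) = 1.041×10^6 × 1.045² / (π² × 1.05×10^11) = 1.097×10^-6 m⁴
I_req = 1.097×10^6 mm⁴
Solid circle: I = πd⁴/64  ⇒  d = (64I/π)^(1/4) = (64×1.097×10^6/π)^(1/4) = 68.8 mm

d ≈ 68.8 mm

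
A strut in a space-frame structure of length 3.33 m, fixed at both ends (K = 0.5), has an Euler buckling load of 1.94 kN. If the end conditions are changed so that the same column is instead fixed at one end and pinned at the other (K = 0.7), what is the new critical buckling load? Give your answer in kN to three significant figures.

P_cr ∝ 1/K², so P_cr,new = P_cr,old × (K_old/K_new)² = 1.94 × (0.5/0.7)²
= 1.94 × 0.5102 = 0.990 kN

P_cr ≈ 0.990 kN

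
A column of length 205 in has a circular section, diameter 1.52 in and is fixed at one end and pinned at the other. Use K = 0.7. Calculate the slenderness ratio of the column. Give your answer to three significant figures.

λ ≈ 378

For a solid circle r = d/4 = 1.52/4 = 0.3800 in
L_e = K·L = 0.7 × 205 = 143.5 in
λ = L_e / r_min = 143.50 / 0.3800 = 378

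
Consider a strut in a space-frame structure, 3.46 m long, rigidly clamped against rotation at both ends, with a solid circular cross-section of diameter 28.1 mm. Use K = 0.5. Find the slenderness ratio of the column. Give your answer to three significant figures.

For a solid circle r = d/4 = 28.1/4 = 7.025 mm
L_e = K·L = 0.5 × 3.46 m = 1.730 m = 1730.0 mm
λ = L_e / r_min = 1730.0 / 7.025 = 246

λ ≈ 246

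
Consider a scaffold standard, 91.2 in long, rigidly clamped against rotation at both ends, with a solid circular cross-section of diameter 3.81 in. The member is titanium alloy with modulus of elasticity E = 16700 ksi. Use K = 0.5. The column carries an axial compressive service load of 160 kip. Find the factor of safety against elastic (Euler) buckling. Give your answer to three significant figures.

I = πd⁴/64 = π×3.81⁴/64 = 10.34 in⁴
Effective length L_e = K·L = 0.5 × 91.2 = 45.60 in
P_cr = π²EI / L_e² = π² × 16700×10³ × 10.34 / 45.60² = 8.199×10^5 lb
Factor of safety n = P_cr / P = 819.89 / 160 = 5.12

n ≈ 5.12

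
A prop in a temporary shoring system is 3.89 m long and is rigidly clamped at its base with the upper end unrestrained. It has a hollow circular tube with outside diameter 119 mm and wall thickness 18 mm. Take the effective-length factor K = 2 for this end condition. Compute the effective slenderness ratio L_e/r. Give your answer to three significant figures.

Inner diameter d_i = 119 − 2×18 = 83.00 mm
I = π(d_o⁴ − d_i⁴)/64 = π(119⁴ − 83.00⁴)/64 = 7.514×10^6 mm⁴
A = 5.711×10^3 mm²;  r_min = √(I/A) = √(7.514×10^6/5.711×10^3) = 36.27 mm
L_e = K·L = 2 × 3.89 m = 7.780 m = 7780.0 mm
λ = L_e / r_min = 7780.0 / 36.27 = 214

λ ≈ 214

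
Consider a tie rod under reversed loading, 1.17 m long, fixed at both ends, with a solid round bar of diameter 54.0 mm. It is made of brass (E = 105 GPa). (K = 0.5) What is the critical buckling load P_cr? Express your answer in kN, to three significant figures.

P_cr ≈ 1260 kN

I = πd⁴/64 = π×54.0⁴/64 = 4.174×10^5 mm⁴
I = 4.174×10^5 mm⁴ = 4.174×10^-7 m⁴
Effective length L_e = K·L = 0.5 × 1.17 = 0.5850 m
P_cr = π²EI / L_e² = π² × 105×10⁹ × 4.174×10^-7 / 0.5850² = 1.264×10^6 N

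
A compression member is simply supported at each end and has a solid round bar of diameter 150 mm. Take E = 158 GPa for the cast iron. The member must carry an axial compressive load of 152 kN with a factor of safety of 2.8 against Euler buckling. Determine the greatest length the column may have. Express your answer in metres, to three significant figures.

I = πd⁴/64 = π×150⁴/64 = 2.485×10^7 mm⁴
I = 2.485×10^-5 m⁴
Required critical load P_cr = n·P = 2.8 × 152 = 425.6 kN = 4.256×10^5 N
From P_cr = π²EI/(K·L)²:  L = (1/K)·√(π²EI/P_cr) = (1/1)·√(π²×1.58×10^11×2.485×10^-5/4.256×10^5)
L = 9.54 m

L_max ≈ 9.54 m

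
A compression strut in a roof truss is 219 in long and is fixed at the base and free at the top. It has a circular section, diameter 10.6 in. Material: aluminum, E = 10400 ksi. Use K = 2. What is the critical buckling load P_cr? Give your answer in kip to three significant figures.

P_cr ≈ 332 kip

I = πd⁴/64 = π×10.6⁴/64 = 619.7 in⁴
Effective length L_e = K·L = 2 × 219 = 438.0 in
P_cr = π²EI / L_e² = π² × 10400×10³ × 619.7 / 438.0² = 3.316×10^5 lb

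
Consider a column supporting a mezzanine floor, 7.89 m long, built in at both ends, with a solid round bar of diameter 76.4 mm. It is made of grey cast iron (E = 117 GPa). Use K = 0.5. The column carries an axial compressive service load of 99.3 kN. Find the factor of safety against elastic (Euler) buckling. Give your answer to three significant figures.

n ≈ 1.25

I = πd⁴/64 = π×76.4⁴/64 = 1.672×10^6 mm⁴
I = 1.672×10^6 mm⁴ = 1.672×10^-6 m⁴
Effective length L_e = K·L = 0.5 × 7.89 = 3.945 m
P_cr = π²EI / L_e² = π² × 117×10⁹ × 1.672×10^-6 / 3.945² = 1.241×10^5 N
Factor of safety n = P_cr / P = 124.09 / 99.3 = 1.25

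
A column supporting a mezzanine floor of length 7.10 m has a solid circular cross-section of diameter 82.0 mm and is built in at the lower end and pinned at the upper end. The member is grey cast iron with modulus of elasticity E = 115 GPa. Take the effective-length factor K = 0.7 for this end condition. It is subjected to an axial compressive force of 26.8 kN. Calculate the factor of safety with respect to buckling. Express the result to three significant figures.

I = πd⁴/64 = π×82.0⁴/64 = 2.219×10^6 mm⁴
I = 2.219×10^6 mm⁴ = 2.219×10^-6 m⁴
Effective length L_e = K·L = 0.7 × 7.10 = 4.970 m
P_cr = π²EI / L_e² = π² × 115×10⁹ × 2.219×10^-6 / 4.970² = 1.020×10^5 N
Factor of safety n = P_cr / P = 101.98 / 26.8 = 3.81

n ≈ 3.81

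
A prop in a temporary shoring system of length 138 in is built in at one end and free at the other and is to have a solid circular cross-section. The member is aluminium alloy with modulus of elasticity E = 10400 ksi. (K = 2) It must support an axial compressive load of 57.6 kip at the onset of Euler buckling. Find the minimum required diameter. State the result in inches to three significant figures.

L_e = K·L = 2 × 138 = 276.0 in
Required I = P_cr·L_e²/(π²E) = 5.760×10^4 × 276.0² / (π² × 1.04×10^7) = 42.75 in⁴
Solid circle: I = πd⁴/64  ⇒  d = (64I/π)^(1/4) = (64×42.75/π)^(1/4) = 5.43 in

d ≈ 5.43 in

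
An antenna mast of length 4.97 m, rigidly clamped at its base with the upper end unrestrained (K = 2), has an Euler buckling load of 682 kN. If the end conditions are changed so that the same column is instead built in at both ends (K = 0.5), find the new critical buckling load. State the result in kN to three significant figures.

P_cr ∝ 1/K², so P_cr,new = P_cr,old × (K_old/K_new)² = 682 × (2/0.5)²
= 682 × 16.00 = 10900 kN

P_cr ≈ 10900 kN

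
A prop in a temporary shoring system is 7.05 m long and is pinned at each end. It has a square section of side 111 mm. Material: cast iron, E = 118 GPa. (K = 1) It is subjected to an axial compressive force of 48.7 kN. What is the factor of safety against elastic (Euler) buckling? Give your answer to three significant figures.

n ≈ 6.09

I = a⁴/12 = 111⁴/12 = 1.265×10^7 mm⁴
I = 1.265×10^7 mm⁴ = 1.265×10^-5 m⁴
Effective length L_e = K·L = 1 × 7.05 = 7.050 m
P_cr = π²EI / L_e² = π² × 118×10⁹ × 1.265×10^-5 / 7.050² = 2.964×10^5 N
Factor of safety n = P_cr / P = 296.42 / 48.7 = 6.09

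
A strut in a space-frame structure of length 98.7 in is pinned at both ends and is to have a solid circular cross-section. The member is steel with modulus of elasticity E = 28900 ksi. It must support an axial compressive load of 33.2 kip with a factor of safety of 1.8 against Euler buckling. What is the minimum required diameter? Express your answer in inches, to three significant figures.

d ≈ 2.54 in

Required P_cr = n·P = 1.8 × 33.2 = 59.76 kip
L_e = K·L = 1 × 98.7 = 98.70 in
Required I = P_cr·L_e²/(π²E) = 5.976×10^4 × 98.70² / (π² × 2.89×10^7) = 2.041 in⁴
Solid circle: I = πd⁴/64  ⇒  d = (64I/π)^(1/4) = (64×2.041/π)^(1/4) = 2.54 in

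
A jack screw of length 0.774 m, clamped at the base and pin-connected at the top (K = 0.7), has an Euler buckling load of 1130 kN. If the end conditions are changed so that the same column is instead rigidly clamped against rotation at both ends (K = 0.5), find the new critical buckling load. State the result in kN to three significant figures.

P_cr ≈ 2210 kN

P_cr ∝ 1/K², so P_cr,new = P_cr,old × (K_old/K_new)² = 1130 × (0.7/0.5)²
= 1130 × 1.960 = 2210 kN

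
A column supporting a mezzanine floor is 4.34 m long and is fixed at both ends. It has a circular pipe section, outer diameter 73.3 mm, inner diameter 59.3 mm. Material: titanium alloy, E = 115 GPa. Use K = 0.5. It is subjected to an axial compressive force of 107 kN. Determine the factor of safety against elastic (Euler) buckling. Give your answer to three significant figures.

n ≈ 1.82

d_o = 73.3 mm, d_i = 59.3 mm
I = π(d_o⁴ − d_i⁴)/64 = π(73.3⁴ − 59.30⁴)/64 = 8.101×10^5 mm⁴
I = 8.101×10^5 mm⁴ = 8.101×10^-7 m⁴
Effective length L_e = K·L = 0.5 × 4.34 = 2.170 m
P_cr = π²EI / L_e² = π² × 115×10⁹ × 8.101×10^-7 / 2.170² = 1.953×10^5 N
Factor of safety n = P_cr / P = 195.25 / 107 = 1.82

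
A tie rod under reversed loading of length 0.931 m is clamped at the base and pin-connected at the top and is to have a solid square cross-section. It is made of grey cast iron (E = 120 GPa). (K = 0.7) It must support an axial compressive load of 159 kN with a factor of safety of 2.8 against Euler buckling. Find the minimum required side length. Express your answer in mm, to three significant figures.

a ≈ 37.2 mm

Required P_cr = n·P = 2.8 × 159 = 445.2 kN
L_e = K·L = 0.7 × 0.931 = 0.6517 m
Required I = P_cr·L_e²/(π²E) = 4.452×10^5 × 0.6517² / (π² × 1.20×10^11) = 1.597×10^-7 m⁴
I_req = 1.597×10^5 mm⁴
Solid square: I = a⁴/12  ⇒  a = (12I)^(1/4) = (12×1.597×10^5)^(1/4) = 37.2 mm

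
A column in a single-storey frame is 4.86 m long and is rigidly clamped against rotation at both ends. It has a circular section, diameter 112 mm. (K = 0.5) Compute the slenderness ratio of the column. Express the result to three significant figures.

For a solid circle r = d/4 = 112/4 = 28.00 mm
L_e = K·L = 0.5 × 4.86 m = 2.430 m = 2430.0 mm
λ = L_e / r_min = 2430.0 / 28.00 = 86.8

λ ≈ 86.8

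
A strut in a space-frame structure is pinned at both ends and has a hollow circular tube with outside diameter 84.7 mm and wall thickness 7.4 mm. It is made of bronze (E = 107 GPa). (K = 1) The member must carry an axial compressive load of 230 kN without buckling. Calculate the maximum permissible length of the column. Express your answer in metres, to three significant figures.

L_max ≈ 2.49 m

Inner diameter d_i = 84.7 − 2×7.4 = 69.90 mm
I = π(d_o⁴ − d_i⁴)/64 = π(84.7⁴ − 69.90⁴)/64 = 1.355×10^6 mm⁴
I = 1.355×10^-6 m⁴
At the buckling limit P_cr = P = 2.300×10^5 N
From P_cr = π²EI/(K·L)²:  L = (1/K)·√(π²EI/P_cr) = (1/1)·√(π²×1.07×10^11×1.355×10^-6/2.300×10^5)
L = 2.49 m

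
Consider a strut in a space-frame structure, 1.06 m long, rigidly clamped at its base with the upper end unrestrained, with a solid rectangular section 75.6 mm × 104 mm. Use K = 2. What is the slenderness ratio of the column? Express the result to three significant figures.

For a rectangle r_min = b/√12 = 75.6/√12 = 21.82 mm
L_e = K·L = 2 × 1.06 m = 2.120 m = 2120.0 mm
λ = L_e / r_min = 2120.0 / 21.82 = 97.1

λ ≈ 97.1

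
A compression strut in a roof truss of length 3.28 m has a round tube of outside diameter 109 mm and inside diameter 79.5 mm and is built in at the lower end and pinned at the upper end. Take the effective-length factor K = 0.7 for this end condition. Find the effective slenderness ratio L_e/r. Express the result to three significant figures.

d_o = 109 mm, d_i = 79.5 mm
I = π(d_o⁴ − d_i⁴)/64 = π(109⁴ − 79.50⁴)/64 = 4.968×10^6 mm⁴
A = 4.367×10^3 mm²;  r_min = √(I/A) = √(4.968×10^6/4.367×10^3) = 33.73 mm
L_e = K·L = 0.7 × 3.28 m = 2.296 m = 2296.0 mm
λ = L_e / r_min = 2296.0 / 33.73 = 68.1

λ ≈ 68.1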